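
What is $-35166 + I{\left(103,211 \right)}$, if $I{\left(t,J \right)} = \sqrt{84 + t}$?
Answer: $-35166 + \sqrt{187} \approx -35152.0$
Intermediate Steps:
$-35166 + I{\left(103,211 \right)} = -35166 + \sqrt{84 + 103} = -35166 + \sqrt{187}$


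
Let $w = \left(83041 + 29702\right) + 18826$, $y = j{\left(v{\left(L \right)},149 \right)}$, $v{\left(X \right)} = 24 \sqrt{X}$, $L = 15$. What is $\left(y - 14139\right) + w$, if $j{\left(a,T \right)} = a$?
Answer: $117430 + 24 \sqrt{15} \approx 1.1752 \cdot 10^{5}$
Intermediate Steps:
$y = 24 \sqrt{15} \approx 92.952$
$w = 131569$ ($w = 112743 + 18826 = 131569$)
$\left(y - 14139\right) + w = \left(24 \sqrt{15} - 14139\right) + 131569 = \left(-14139 + 24 \sqrt{15}\right) + 131569 = 117430 + 24 \sqrt{15}$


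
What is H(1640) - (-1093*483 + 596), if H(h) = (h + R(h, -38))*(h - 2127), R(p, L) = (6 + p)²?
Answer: -1319708249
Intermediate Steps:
H(h) = (-2127 + h)*(h + (6 + h)²) (H(h) = (h + (6 + h)²)*(h - 2127) = (h + (6 + h)²)*(-2127 + h) = (-2127 + h)*(h + (6 + h)²))
H(1640) - (-1093*483 + 596) = (-76572 + 1640³ - 27615*1640 - 2114*1640²) - (-1093*483 + 596) = (-76572 + 4410944000 - 45288600 - 2114*2689600) - (-527919 + 596) = (-76572 + 4410944000 - 45288600 - 5685814400) - 1*(-527323) = -1320235572 + 527323 = -1319708249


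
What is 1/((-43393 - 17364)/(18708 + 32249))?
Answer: -50957/60757 ≈ -0.83870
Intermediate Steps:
1/((-43393 - 17364)/(18708 + 32249)) = 1/(-60757/50957) = -50957/60757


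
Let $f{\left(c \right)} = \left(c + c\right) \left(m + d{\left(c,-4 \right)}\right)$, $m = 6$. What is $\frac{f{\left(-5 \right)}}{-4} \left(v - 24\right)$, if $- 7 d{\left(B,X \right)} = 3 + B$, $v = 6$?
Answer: $- \frac{1980}{7} \approx -282.86$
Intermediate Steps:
$d{\left(B,X \right)} = - \frac{3}{7} - \frac{B}{7}$ ($d{\left(B,X \right)} = - \frac{3 + B}{7} = - \frac{3}{7} - \frac{B}{7}$)
$f{\left(c \right)} = 2 c \left(\frac{39}{7} - \frac{c}{7}\right)$ ($f{\left(c \right)} = \left(c + c\right) \left(6 - \left(\frac{3}{7} + \frac{c}{7}\right)\right) = 2 c \left(\frac{39}{7} - \frac{c}{7}\right)$)
$\frac{f{\left(-5 \right)}}{-4} \left(v - 24\right) = \frac{\frac{2}{7} \left(-5\right) \left(39 - -5\right)}{-4} \left(6 - 24\right) = - \frac{\frac{2}{7} \left(-5\right) \left(39 + 5\right)}{4} \left(6 - 24\right) = - \frac{\frac{2}{7} \left(-5\right) 44}{4} \left(-18\right) = \left(- \frac{1}{4}\right) \left(- \frac{440}{7}\right) \left(-18\right) = \frac{110}{7} \left(-18\right) = - \frac{1980}{7}$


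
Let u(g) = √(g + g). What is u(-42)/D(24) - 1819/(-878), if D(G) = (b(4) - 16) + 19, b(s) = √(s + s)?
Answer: 1819/878 - 4*I*√42 + 6*I*√21 ≈ 2.0718 + 1.5725*I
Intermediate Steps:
b(s) = √2*√s (b(s) = √(2*s) = √2*√s)
D(G) = 3 + 2*√2 (D(G) = (√2*√4 - 16) + 19 = (√2*2 - 16) + 19 = (2*√2 - 16) + 19 = (-16 + 2*√2) + 19 = 3 + 2*√2)
u(g) = √2*√g (u(g) = √(2*g) = √2*√g)
u(-42)/D(24) - 1819/(-878) = (√2*√(-42))/(3 + 2*√2) - 1819/(-878) = (√2*(I*√42))/(3 + 2*√2) - 1819*(-1/878) = (2*I*√21)/(3 + 2*√2) + 1819/878 = 2*I*√21/(3 + 2*√2) + 1819/878 = 1819/878 + 2*I*√21/(3 + 2*√2)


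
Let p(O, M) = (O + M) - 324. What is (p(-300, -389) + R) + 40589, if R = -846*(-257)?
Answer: 256998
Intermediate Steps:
p(O, M) = -324 + M + O (p(O, M) = (M + O) - 324 = -324 + M + O)
R = 217422
(p(-300, -389) + R) + 40589 = ((-324 - 389 - 300) + 217422) + 40589 = (-1013 + 217422) + 40589 = 216409 + 40589 = 256998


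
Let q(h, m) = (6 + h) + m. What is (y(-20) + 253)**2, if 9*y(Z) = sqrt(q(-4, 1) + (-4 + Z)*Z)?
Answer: (2277 + sqrt(483))**2/81 ≈ 65251.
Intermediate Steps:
q(h, m) = 6 + h + m
y(Z) = sqrt(3 + Z*(-4 + Z))/9 (y(Z) = sqrt((6 - 4 + 1) + (-4 + Z)*Z)/9 = sqrt(3 + Z*(-4 + Z))/9)
(y(-20) + 253)**2 = (sqrt(3 + (-20)**2 - 4*(-20))/9 + 253)**2 = (sqrt(3 + 400 + 80)/9 + 253)**2 = (sqrt(483)/9 + 253)**2 = (253 + sqrt(483)/9)**2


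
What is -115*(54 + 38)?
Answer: -10580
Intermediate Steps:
-115*(54 + 38) = -115*92 = -10580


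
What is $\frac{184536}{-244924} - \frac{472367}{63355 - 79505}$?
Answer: $\frac{28178439677}{988880650} \approx 28.495$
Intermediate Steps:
$\frac{184536}{-244924} - \frac{472367}{63355 - 79505} = 184536 \left(- \frac{1}{244924}\right) - \frac{472367}{-16150} = - \frac{46134}{61231} - - \frac{472367}{16150} = - \frac{46134}{61231} + \frac{472367}{16150} = \frac{28178439677}{988880650}$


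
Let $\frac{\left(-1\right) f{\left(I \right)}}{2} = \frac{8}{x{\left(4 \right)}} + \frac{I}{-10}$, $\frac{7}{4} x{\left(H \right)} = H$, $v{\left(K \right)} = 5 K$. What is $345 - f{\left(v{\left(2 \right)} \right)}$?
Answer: $350$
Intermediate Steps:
$x{\left(H \right)} = \frac{4 H}{7}$
$f{\left(I \right)} = -7 + \frac{I}{5}$ ($f{\left(I \right)} = - 2 \left(\frac{8}{\frac{4}{7} \cdot 4} + \frac{I}{-10}\right) = - 2 \left(\frac{8}{\frac{16}{7}} + I \left(- \frac{1}{10}\right)\right) = - 2 \left(8 \cdot \frac{7}{16} - \frac{I}{10}\right) = - 2 \left(\frac{7}{2} - \frac{I}{10}\right) = -7 + \frac{I}{5}$)
$345 - f{\left(v{\left(2 \right)} \right)} = 345 - \left(-7 + \frac{5 \cdot 2}{5}\right) = 345 - \left(-7 + \frac{1}{5} \cdot 10\right) = 345 - \left(-7 + 2\right) = 345 - -5 = 345 + 5 = 350$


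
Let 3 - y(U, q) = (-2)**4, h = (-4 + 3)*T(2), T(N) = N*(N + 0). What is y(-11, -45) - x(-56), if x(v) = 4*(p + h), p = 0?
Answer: 3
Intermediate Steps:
T(N) = N**2 (T(N) = N*N = N**2)
h = -4 (h = (-4 + 3)*2**2 = -1*4 = -4)
y(U, q) = -13 (y(U, q) = 3 - 1*(-2)**4 = 3 - 1*16 = 3 - 16 = -13)
x(v) = -16 (x(v) = 4*(0 - 4) = 4*(-4) = -16)
y(-11, -45) - x(-56) = -13 - 1*(-16) = -13 + 16 = 3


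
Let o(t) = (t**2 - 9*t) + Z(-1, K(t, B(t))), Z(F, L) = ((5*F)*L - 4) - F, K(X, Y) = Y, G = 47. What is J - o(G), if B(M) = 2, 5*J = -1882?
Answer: -10747/5 ≈ -2149.4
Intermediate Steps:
J = -1882/5 (J = (1/5)*(-1882) = -1882/5 ≈ -376.40)
Z(F, L) = -4 - F + 5*F*L (Z(F, L) = (5*F*L - 4) - F = (-4 + 5*F*L) - F = -4 - F + 5*F*L)
o(t) = -13 + t**2 - 9*t (o(t) = (t**2 - 9*t) + (-4 - 1*(-1) + 5*(-1)*2) = (t**2 - 9*t) + (-4 + 1 - 10) = (t**2 - 9*t) - 13 = -13 + t**2 - 9*t)
J - o(G) = -1882/5 - (-13 + 47**2 - 9*47) = -1882/5 - (-13 + 2209 - 423) = -1882/5 - 1*1773 = -1882/5 - 1773 = -10747/5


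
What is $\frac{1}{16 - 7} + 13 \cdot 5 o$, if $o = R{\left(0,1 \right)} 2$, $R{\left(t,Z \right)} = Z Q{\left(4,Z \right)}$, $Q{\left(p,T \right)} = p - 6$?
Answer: $- \frac{2339}{9} \approx -259.89$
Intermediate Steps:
$Q{\left(p,T \right)} = -6 + p$ ($Q{\left(p,T \right)} = p - 6 = -6 + p$)
$R{\left(t,Z \right)} = - 2 Z$ ($R{\left(t,Z \right)} = Z \left(-6 + 4\right) = Z \left(-2\right) = - 2 Z$)
$o = -4$ ($o = \left(-2\right) 1 \cdot 2 = \left(-2\right) 2 = -4$)
$\frac{1}{16 - 7} + 13 \cdot 5 o = \frac{1}{16 - 7} + 13 \cdot 5 \left(-4\right) = \frac{1}{9} + 13 \left(-20\right) = \frac{1}{9} - 260 = - \frac{2339}{9}$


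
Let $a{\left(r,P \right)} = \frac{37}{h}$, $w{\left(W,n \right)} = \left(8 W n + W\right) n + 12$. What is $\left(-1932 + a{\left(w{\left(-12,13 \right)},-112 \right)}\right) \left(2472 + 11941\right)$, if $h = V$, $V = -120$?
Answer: $- \frac{3342043201}{120} \approx -2.785 \cdot 10^{7}$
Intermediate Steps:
$h = -120$
$w{\left(W,n \right)} = 12 + n \left(W + 8 W n\right)$ ($w{\left(W,n \right)} = \left(8 W n + W\right) n + 12 = \left(W + 8 W n\right) n + 12 = n \left(W + 8 W n\right) + 12 = 12 + n \left(W + 8 W n\right)$)
$a{\left(r,P \right)} = - \frac{37}{120}$ ($a{\left(r,P \right)} = \frac{37}{-120} = 37 \left(- \frac{1}{120}\right) = - \frac{37}{120}$)
$\left(-1932 + a{\left(w{\left(-12,13 \right)},-112 \right)}\right) \left(2472 + 11941\right) = \left(-1932 - \frac{37}{120}\right) \left(2472 + 11941\right) = \left(- \frac{231877}{120}\right) 14413 = - \frac{3342043201}{120}$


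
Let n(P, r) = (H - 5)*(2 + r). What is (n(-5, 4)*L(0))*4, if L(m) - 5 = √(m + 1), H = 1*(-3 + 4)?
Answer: -576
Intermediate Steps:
H = 1 (H = 1*1 = 1)
n(P, r) = -8 - 4*r (n(P, r) = (1 - 5)*(2 + r) = -4*(2 + r) = -8 - 4*r)
L(m) = 5 + √(1 + m) (L(m) = 5 + √(m + 1) = 5 + √(1 + m))
(n(-5, 4)*L(0))*4 = ((-8 - 4*4)*(5 + √(1 + 0)))*4 = ((-8 - 16)*(5 + √1))*4 = -24*(5 + 1)*4 = -24*6*4 = -144*4 = -576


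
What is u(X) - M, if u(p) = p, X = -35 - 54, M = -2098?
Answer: 2009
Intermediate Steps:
X = -89
u(X) - M = -89 - 1*(-2098) = -89 + 2098 = 2009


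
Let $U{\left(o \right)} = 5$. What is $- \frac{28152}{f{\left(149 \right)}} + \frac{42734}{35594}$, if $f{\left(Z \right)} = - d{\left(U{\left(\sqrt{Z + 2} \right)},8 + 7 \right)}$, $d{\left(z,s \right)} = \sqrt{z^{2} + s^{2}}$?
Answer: $\frac{21367}{17797} + \frac{14076 \sqrt{10}}{25} \approx 1781.7$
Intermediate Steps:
$d{\left(z,s \right)} = \sqrt{s^{2} + z^{2}}$
$f{\left(Z \right)} = - 5 \sqrt{10}$ ($f{\left(Z \right)} = - \sqrt{\left(8 + 7\right)^{2} + 5^{2}} = - \sqrt{15^{2} + 25} = - \sqrt{225 + 25} = - \sqrt{250} = - 5 \sqrt{10}$)
$- \frac{28152}{f{\left(149 \right)}} + \frac{42734}{35594} = - \frac{28152}{\left(-5\right) \sqrt{10}} + \frac{42734}{35594} = - 28152 \left(- \frac{\sqrt{10}}{50}\right) + 42734 \cdot \frac{1}{35594} = \frac{14076 \sqrt{10}}{25} + \frac{21367}{17797} = \frac{21367}{17797} + \frac{14076 \sqrt{10}}{25}$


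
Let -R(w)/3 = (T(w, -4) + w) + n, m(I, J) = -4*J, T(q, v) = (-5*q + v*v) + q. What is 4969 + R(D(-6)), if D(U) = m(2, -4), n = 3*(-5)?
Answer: 5110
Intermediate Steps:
T(q, v) = v**2 - 4*q (T(q, v) = (-5*q + v**2) + q = (v**2 - 5*q) + q = v**2 - 4*q)
n = -15
D(U) = 16 (D(U) = -4*(-4) = 16)
R(w) = -3 + 9*w (R(w) = -3*((((-4)**2 - 4*w) + w) - 15) = -3*(((16 - 4*w) + w) - 15) = -3*((16 - 3*w) - 15) = -3*(1 - 3*w) = -3 + 9*w)
4969 + R(D(-6)) = 4969 + (-3 + 9*16) = 4969 + (-3 + 144) = 4969 + 141 = 5110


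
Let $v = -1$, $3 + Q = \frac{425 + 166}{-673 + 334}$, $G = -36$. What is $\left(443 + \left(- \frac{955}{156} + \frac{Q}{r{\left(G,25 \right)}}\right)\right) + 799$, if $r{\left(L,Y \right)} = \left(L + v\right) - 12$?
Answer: $\frac{1067600605}{863772} \approx 1236.0$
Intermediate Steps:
$Q = - \frac{536}{113}$ ($Q = -3 + \frac{425 + 166}{-673 + 334} = -3 + \frac{591}{-339} = -3 + 591 \left(- \frac{1}{339}\right) = -3 - \frac{197}{113} = - \frac{536}{113} \approx -4.7434$)
$r{\left(L,Y \right)} = -13 + L$ ($r{\left(L,Y \right)} = \left(L - 1\right) - 12 = \left(-1 + L\right) - 12 = -13 + L$)
$\left(443 + \left(- \frac{955}{156} + \frac{Q}{r{\left(G,25 \right)}}\right)\right) + 799 = \left(443 - \left(\frac{955}{156} + \frac{536}{113 \left(-13 - 36\right)}\right)\right) + 799 = \left(443 - \left(\frac{955}{156} + \frac{536}{113 \left(-49\right)}\right)\right) + 799 = \left(443 - \frac{5204219}{863772}\right) + 799 = \frac{377446777}{863772} + 799 = \frac{1067600605}{863772}$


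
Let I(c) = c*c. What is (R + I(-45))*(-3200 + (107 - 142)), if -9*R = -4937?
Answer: -74929070/9 ≈ -8.3255e+6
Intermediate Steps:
R = 4937/9 (R = -⅑*(-4937) = 4937/9 ≈ 548.56)
I(c) = c²
(R + I(-45))*(-3200 + (107 - 142)) = (4937/9 + (-45)²)*(-3200 + (107 - 142)) = (4937/9 + 2025)*(-3200 - 35) = (23162/9)*(-3235) = -74929070/9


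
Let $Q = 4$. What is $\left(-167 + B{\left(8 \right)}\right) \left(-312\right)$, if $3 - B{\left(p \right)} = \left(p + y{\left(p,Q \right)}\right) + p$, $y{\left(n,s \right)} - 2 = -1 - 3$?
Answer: $55536$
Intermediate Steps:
$y{\left(n,s \right)} = -2$ ($y{\left(n,s \right)} = 2 - 4 = -2$)
$B{\left(p \right)} = 5 - 2 p$ ($B{\left(p \right)} = 3 - \left(\left(p - 2\right) + p\right) = 3 - \left(\left(-2 + p\right) + p\right) = 3 - \left(-2 + 2 p\right) = 5 - 2 p$)
$\left(-167 + B{\left(8 \right)}\right) \left(-312\right) = \left(-167 + \left(5 - 16\right)\right) \left(-312\right) = \left(-167 - 11\right) \left(-312\right) = \left(-178\right) \left(-312\right) = 55536$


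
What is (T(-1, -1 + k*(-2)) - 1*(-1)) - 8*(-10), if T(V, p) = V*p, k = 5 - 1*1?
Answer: 90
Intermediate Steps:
k = 4 (k = 5 - 1 = 4)
(T(-1, -1 + k*(-2)) - 1*(-1)) - 8*(-10) = (-(-1 + 4*(-2)) - 1*(-1)) - 8*(-10) = (-(-1 - 8) + 1) + 80 = (-1*(-9) + 1) + 80 = (9 + 1) + 80 = 10 + 80 = 90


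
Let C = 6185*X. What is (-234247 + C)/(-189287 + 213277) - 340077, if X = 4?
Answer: -8158656737/23990 ≈ -3.4009e+5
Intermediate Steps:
C = 24740 (C = 6185*4 = 24740)
(-234247 + C)/(-189287 + 213277) - 340077 = (-234247 + 24740)/(-189287 + 213277) - 340077 = -209507/23990 - 340077 = -8158656737/23990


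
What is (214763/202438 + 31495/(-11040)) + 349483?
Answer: 78106097587487/223491552 ≈ 3.4948e+5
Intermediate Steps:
(214763/202438 + 31495/(-11040)) + 349483 = (214763*(1/202438) + 31495*(-1/11040)) + 349483 = (214763/202438 - 6299/2208) + 349483 = -400480129/223491552 + 349483 = 78106097587487/223491552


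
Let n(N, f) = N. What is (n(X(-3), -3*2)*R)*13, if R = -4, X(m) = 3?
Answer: -156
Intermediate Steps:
(n(X(-3), -3*2)*R)*13 = (3*(-4))*13 = -12*13 = -156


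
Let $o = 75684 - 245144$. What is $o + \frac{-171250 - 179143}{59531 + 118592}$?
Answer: $- \frac{30185073973}{178123} \approx -1.6946 \cdot 10^{5}$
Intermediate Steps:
$o = -169460$ ($o = 75684 - 245144 = -169460$)
$o + \frac{-171250 - 179143}{59531 + 118592} = -169460 + \frac{-171250 - 179143}{59531 + 118592} = -169460 - \frac{350393}{178123} = - \frac{30185073973}{178123}$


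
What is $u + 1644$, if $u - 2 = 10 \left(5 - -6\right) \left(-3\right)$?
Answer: $1316$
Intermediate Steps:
$u = -328$ ($u = 2 + 10 \left(5 - -6\right) \left(-3\right) = 2 + 10 \left(5 + 6\right) \left(-3\right) = 2 + 10 \cdot 11 \left(-3\right) = 2 + 110 \left(-3\right) = 2 - 330 = -328$)
$u + 1644 = -328 + 1644 = 1316$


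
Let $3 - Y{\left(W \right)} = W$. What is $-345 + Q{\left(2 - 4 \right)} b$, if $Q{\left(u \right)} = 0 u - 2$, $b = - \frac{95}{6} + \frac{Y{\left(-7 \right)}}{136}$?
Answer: $- \frac{31975}{102} \approx -313.48$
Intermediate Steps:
$Y{\left(W \right)} = 3 - W$
$b = - \frac{3215}{204}$ ($b = - \frac{95}{6} + \frac{3 - -7}{136} = \left(-95\right) \frac{1}{6} + \left(3 + 7\right) \frac{1}{136} = - \frac{95}{6} + 10 \cdot \frac{1}{136} = - \frac{95}{6} + \frac{5}{68} = - \frac{3215}{204} \approx -15.76$)
$Q{\left(u \right)} = -2$ ($Q{\left(u \right)} = 0 - 2 = -2$)
$-345 + Q{\left(2 - 4 \right)} b = -345 - - \frac{3215}{102} = -345 + \frac{3215}{102} = - \frac{31975}{102}$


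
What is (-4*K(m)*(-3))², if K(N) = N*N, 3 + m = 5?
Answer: 2304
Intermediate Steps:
m = 2 (m = -3 + 5 = 2)
K(N) = N²
(-4*K(m)*(-3))² = (-4*2²*(-3))² = (-4*4*(-3))² = (-16*(-3))² = 48² = 2304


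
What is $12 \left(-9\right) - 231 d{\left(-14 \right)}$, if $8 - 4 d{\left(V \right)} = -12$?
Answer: $-1263$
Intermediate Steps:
$d{\left(V \right)} = 5$ ($d{\left(V \right)} = 2 - -3 = 2 + 3 = 5$)
$12 \left(-9\right) - 231 d{\left(-14 \right)} = 12 \left(-9\right) - 1155 = -108 - 1155 = -1263$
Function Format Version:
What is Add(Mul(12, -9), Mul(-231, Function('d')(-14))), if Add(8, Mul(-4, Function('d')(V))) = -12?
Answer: -1263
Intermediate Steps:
Function('d')(V) = 5 (Function('d')(V) = Add(2, Mul(Rational(-1, 4), -12)) = Add(2, 3) = 5)
Add(Mul(12, -9), Mul(-231, Function('d')(-14))) = Add(Mul(12, -9), Mul(-231, 5)) = Add(-108, -1155) = -1263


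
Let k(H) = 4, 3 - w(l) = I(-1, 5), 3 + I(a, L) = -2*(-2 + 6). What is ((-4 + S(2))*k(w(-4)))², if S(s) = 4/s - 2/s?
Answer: 144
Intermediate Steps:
I(a, L) = -11 (I(a, L) = -3 - 2*(-2 + 6) = -3 - 2*4 = -3 - 8 = -11)
w(l) = 14 (w(l) = 3 - 1*(-11) = 3 + 11 = 14)
S(s) = 2/s
((-4 + S(2))*k(w(-4)))² = ((-4 + 2/2)*4)² = ((-4 + 2*(½))*4)² = ((-4 + 1)*4)² = (-3*4)² = (-12)² = 144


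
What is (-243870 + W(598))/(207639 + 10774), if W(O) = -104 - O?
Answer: -244572/218413 ≈ -1.1198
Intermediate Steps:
(-243870 + W(598))/(207639 + 10774) = (-243870 + (-104 - 1*598))/(207639 + 10774) = (-243870 + (-104 - 598))/218413 = (-243870 - 702)*(1/218413) = -244572*1/218413 = -244572/218413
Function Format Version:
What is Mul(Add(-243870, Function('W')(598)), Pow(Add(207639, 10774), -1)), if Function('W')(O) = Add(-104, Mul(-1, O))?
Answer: Rational(-244572, 218413) ≈ -1.1198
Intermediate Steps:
Mul(Add(-243870, Function('W')(598)), Pow(Add(207639, 10774), -1)) = Mul(Add(-243870, Add(-104, Mul(-1, 598))), Pow(Add(207639, 10774), -1)) = Mul(Add(-243870, Add(-104, -598)), Pow(218413, -1)) = Mul(Add(-243870, -702), Rational(1, 218413)) = Mul(-244572, Rational(1, 218413)) = Rational(-244572, 218413)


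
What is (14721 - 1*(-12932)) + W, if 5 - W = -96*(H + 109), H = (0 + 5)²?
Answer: 40522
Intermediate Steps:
H = 25 (H = 5² = 25)
W = 12869 (W = 5 - (-96)*(25 + 109) = 5 - (-96)*134 = 5 - 1*(-12864) = 5 + 12864 = 12869)
(14721 - 1*(-12932)) + W = (14721 - 1*(-12932)) + 12869 = (14721 + 12932) + 12869 = 27653 + 12869 = 40522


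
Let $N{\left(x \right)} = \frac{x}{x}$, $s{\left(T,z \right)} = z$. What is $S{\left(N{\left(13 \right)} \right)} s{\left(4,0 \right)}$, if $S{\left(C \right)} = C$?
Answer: $0$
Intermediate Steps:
$N{\left(x \right)} = 1$
$S{\left(N{\left(13 \right)} \right)} s{\left(4,0 \right)} = 1 \cdot 0 = 0$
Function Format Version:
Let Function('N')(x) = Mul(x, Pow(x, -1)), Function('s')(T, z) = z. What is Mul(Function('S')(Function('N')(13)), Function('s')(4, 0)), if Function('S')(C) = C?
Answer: 0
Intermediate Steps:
Function('N')(x) = 1
Mul(Function('S')(Function('N')(13)), Function('s')(4, 0)) = Mul(1, 0) = 0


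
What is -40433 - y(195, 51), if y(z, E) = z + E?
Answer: -40679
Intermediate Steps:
y(z, E) = E + z
-40433 - y(195, 51) = -40433 - (51 + 195) = -40433 - 1*246 = -40433 - 246 = -40679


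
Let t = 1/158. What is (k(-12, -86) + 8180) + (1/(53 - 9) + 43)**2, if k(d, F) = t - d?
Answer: 1536010687/152944 ≈ 10043.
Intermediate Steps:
t = 1/158 ≈ 0.0063291
k(d, F) = 1/158 - d
(k(-12, -86) + 8180) + (1/(53 - 9) + 43)**2 = ((1/158 - 1*(-12)) + 8180) + (1/(53 - 9) + 43)**2 = ((1/158 + 12) + 8180) + (1/44 + 43)**2 = (1897/158 + 8180) + (1/44 + 43)**2 = 1294337/158 + (1893/44)**2 = 1294337/158 + 3583449/1936 = 1536010687/152944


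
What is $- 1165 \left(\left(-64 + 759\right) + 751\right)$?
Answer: $-1684590$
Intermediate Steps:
$- 1165 \left(\left(-64 + 759\right) + 751\right) = - 1165 \left(695 + 751\right) = \left(-1165\right) 1446 = -1684590$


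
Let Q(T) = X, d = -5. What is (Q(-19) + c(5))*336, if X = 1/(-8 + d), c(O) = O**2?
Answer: 108864/13 ≈ 8374.2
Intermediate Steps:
X = -1/13 (X = 1/(-8 - 5) = 1/(-13) = -1/13 ≈ -0.076923)
Q(T) = -1/13
(Q(-19) + c(5))*336 = (-1/13 + 5**2)*336 = (-1/13 + 25)*336 = (324/13)*336 = 108864/13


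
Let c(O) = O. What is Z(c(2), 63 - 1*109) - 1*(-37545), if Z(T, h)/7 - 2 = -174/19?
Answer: 712403/19 ≈ 37495.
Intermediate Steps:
Z(T, h) = -952/19 (Z(T, h) = 14 + 7*(-174/19) = 14 - 1218/19 = -952/19)
Z(c(2), 63 - 1*109) - 1*(-37545) = -952/19 - 1*(-37545) = -952/19 + 37545 = 712403/19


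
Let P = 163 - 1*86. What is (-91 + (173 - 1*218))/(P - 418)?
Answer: 136/341 ≈ 0.39883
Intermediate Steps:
P = 77 (P = 163 - 86 = 77)
(-91 + (173 - 1*218))/(P - 418) = (-91 + (173 - 1*218))/(77 - 418) = (-91 + (173 - 218))/(-341) = (-91 - 45)*(-1/341) = -136*(-1/341) = 136/341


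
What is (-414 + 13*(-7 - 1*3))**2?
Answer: 295936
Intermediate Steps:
(-414 + 13*(-7 - 1*3))**2 = (-414 + 13*(-7 - 3))**2 = (-414 + 13*(-10))**2 = (-414 - 130)**2 = (-544)**2 = 295936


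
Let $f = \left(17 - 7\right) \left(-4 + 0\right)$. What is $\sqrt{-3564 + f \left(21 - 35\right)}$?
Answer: $2 i \sqrt{751} \approx 54.809 i$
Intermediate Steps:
$f = -40$ ($f = 10 \left(-4\right) = -40$)
$\sqrt{-3564 + f \left(21 - 35\right)} = \sqrt{-3564 - 40 \left(21 - 35\right)} = \sqrt{-3564 - -560} = \sqrt{-3564 + 560} = \sqrt{-3004} = 2 i \sqrt{751}$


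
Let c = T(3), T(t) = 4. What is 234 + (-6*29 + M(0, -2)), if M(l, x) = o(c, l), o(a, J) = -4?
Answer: 56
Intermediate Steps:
c = 4
M(l, x) = -4
234 + (-6*29 + M(0, -2)) = 234 + (-6*29 - 4) = 234 + (-174 - 4) = 234 - 178 = 56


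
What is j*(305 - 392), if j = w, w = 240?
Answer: -20880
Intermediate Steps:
j = 240
j*(305 - 392) = 240*(305 - 392) = 240*(-87) = -20880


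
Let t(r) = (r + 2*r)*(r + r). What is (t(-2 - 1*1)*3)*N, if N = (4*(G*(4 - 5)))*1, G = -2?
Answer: 1296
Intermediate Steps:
t(r) = 6*r² (t(r) = (3*r)*(2*r) = 6*r²)
N = 8 (N = (4*(-2*(4 - 5)))*1 = (4*(-2*(-1)))*1 = (4*2)*1 = 8*1 = 8)
(t(-2 - 1*1)*3)*N = ((6*(-2 - 1*1)²)*3)*8 = ((6*(-2 - 1)²)*3)*8 = ((6*(-3)²)*3)*8 = ((6*9)*3)*8 = (54*3)*8 = 162*8 = 1296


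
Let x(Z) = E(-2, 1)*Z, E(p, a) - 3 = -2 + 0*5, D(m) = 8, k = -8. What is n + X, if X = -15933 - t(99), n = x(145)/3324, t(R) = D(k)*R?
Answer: -55593755/3324 ≈ -16725.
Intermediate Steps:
E(p, a) = 1 (E(p, a) = 3 + (-2 + 0*5) = 3 + (-2 + 0) = 3 - 2 = 1)
x(Z) = Z (x(Z) = 1*Z = Z)
t(R) = 8*R
n = 145/3324 ≈ 0.043622
X = -16725 (X = -15933 - 8*99 = -15933 - 1*792 = -15933 - 792 = -16725)
n + X = 145/3324 - 16725 = -55593755/3324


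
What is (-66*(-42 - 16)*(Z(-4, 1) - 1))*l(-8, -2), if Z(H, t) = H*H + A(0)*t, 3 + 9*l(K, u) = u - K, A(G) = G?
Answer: 19140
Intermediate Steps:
l(K, u) = -⅓ - K/9 + u/9 (l(K, u) = -⅓ + (u - K)/9 = -⅓ + (-K/9 + u/9) = -⅓ - K/9 + u/9)
Z(H, t) = H² (Z(H, t) = H*H + 0*t = H² + 0 = H²)
(-66*(-42 - 16)*(Z(-4, 1) - 1))*l(-8, -2) = (-66*(-42 - 16)*((-4)² - 1))*(-⅓ - ⅑*(-8) + (⅑)*(-2)) = (-(-3828)*(16 - 1))*(-⅓ + 8/9 - 2/9) = -(-3828)*15*(⅓) = -66*(-870)*(⅓) = 57420*(⅓) = 19140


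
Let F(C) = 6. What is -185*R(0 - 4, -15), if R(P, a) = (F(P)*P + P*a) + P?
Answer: -5920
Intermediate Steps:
R(P, a) = 7*P + P*a (R(P, a) = (6*P + P*a) + P = 7*P + P*a)
-185*R(0 - 4, -15) = -185*(0 - 4)*(7 - 15) = -(-740)*(-8) = -185*32 = -5920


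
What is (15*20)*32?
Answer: 9600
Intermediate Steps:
(15*20)*32 = 300*32 = 9600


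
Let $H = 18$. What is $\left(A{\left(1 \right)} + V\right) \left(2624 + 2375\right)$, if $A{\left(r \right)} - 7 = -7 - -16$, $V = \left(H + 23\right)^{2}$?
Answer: $8483303$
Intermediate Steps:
$V = 1681$ ($V = \left(18 + 23\right)^{2} = 41^{2} = 1681$)
$A{\left(r \right)} = 16$ ($A{\left(r \right)} = 7 - -9 = 7 + \left(-7 + 16\right) = 7 + 9 = 16$)
$\left(A{\left(1 \right)} + V\right) \left(2624 + 2375\right) = \left(16 + 1681\right) \left(2624 + 2375\right) = 1697 \cdot 4999 = 8483303$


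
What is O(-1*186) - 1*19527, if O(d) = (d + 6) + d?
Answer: -19893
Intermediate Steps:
O(d) = 6 + 2*d (O(d) = (6 + d) + d = 6 + 2*d)
O(-1*186) - 1*19527 = (6 + 2*(-1*186)) - 1*19527 = (6 + 2*(-186)) - 19527 = (6 - 372) - 19527 = -366 - 19527 = -19893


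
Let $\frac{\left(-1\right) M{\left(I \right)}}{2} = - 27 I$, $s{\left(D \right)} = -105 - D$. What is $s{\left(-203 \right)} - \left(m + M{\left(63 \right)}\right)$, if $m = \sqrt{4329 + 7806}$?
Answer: $-3304 - \sqrt{12135} \approx -3414.2$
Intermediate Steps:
$M{\left(I \right)} = 54 I$ ($M{\left(I \right)} = - 2 \left(- 27 I\right) = 54 I$)
$m = \sqrt{12135} \approx 110.16$
$s{\left(-203 \right)} - \left(m + M{\left(63 \right)}\right) = \left(-105 - -203\right) - \left(\sqrt{12135} + 54 \cdot 63\right) = \left(-105 + 203\right) - \left(\sqrt{12135} + 3402\right) = 98 - \left(3402 + \sqrt{12135}\right) = -3304 - \sqrt{12135}$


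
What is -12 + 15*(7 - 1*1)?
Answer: 78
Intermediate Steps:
-12 + 15*(7 - 1*1) = -12 + 15*(7 - 1) = -12 + 15*6 = -12 + 90 = 78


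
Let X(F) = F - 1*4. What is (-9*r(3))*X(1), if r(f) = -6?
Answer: -162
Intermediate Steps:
X(F) = -4 + F (X(F) = F - 4 = -4 + F)
(-9*r(3))*X(1) = (-9*(-6))*(-4 + 1) = 54*(-3) = -162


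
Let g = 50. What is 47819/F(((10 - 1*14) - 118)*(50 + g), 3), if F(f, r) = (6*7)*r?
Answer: 47819/126 ≈ 379.52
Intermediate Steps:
F(f, r) = 42*r
47819/F(((10 - 1*14) - 118)*(50 + g), 3) = 47819/((42*3)) = 47819/126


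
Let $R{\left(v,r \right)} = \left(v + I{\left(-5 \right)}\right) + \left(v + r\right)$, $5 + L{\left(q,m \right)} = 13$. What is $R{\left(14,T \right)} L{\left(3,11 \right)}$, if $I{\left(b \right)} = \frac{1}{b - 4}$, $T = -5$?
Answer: $\frac{1648}{9} \approx 183.11$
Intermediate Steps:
$I{\left(b \right)} = \frac{1}{-4 + b}$
$L{\left(q,m \right)} = 8$ ($L{\left(q,m \right)} = -5 + 13 = 8$)
$R{\left(v,r \right)} = - \frac{1}{9} + r + 2 v$ ($R{\left(v,r \right)} = \left(v + \frac{1}{-4 - 5}\right) + \left(v + r\right) = \left(v + \frac{1}{-9}\right) + \left(r + v\right) = \left(v - \frac{1}{9}\right) + \left(r + v\right) = \left(- \frac{1}{9} + v\right) + \left(r + v\right) = - \frac{1}{9} + r + 2 v$)
$R{\left(14,T \right)} L{\left(3,11 \right)} = \left(- \frac{1}{9} - 5 + 2 \cdot 14\right) 8 = \left(- \frac{1}{9} - 5 + 28\right) 8 = \frac{206}{9} \cdot 8 = \frac{1648}{9}$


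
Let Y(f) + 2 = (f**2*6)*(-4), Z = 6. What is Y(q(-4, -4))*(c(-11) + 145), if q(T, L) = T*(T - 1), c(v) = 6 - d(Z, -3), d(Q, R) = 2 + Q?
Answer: -1373086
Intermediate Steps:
c(v) = -2 (c(v) = 6 - (2 + 6) = 6 - 1*8 = 6 - 8 = -2)
q(T, L) = T*(-1 + T)
Y(f) = -2 - 24*f**2 (Y(f) = -2 + (f**2*6)*(-4) = -2 + (6*f**2)*(-4) = -2 - 24*f**2)
Y(q(-4, -4))*(c(-11) + 145) = (-2 - 24*16*(-1 - 4)**2)*(-2 + 145) = (-2 - 24*(-4*(-5))**2)*143 = (-2 - 24*20**2)*143 = (-2 - 24*400)*143 = (-2 - 9600)*143 = -9602*143 = -1373086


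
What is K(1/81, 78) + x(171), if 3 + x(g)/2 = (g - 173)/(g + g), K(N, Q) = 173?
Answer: 28555/171 ≈ 166.99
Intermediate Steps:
x(g) = -6 + (-173 + g)/g (x(g) = -6 + 2*((g - 173)/(g + g)) = -6 + 2*((-173 + g)/((2*g))) = -6 + 2*((-173 + g)*(1/(2*g))) = -6 + 2*((-173 + g)/(2*g)) = -6 + (-173 + g)/g)
K(1/81, 78) + x(171) = 173 + (-5 - 173/171) = 173 - 1028/171 = 28555/171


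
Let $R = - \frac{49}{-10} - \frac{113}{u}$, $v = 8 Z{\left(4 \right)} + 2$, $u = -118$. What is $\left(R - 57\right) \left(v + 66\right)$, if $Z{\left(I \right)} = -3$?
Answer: $- \frac{663828}{295} \approx -2250.3$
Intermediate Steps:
$v = -22$ ($v = 8 \left(-3\right) + 2 = -24 + 2 = -22$)
$R = \frac{1728}{295}$ ($R = - \frac{49}{-10} - \frac{113}{-118} = \left(-49\right) \left(- \frac{1}{10}\right) - - \frac{113}{118} = \frac{49}{10} + \frac{113}{118} = \frac{1728}{295} \approx 5.8576$)
$\left(R - 57\right) \left(v + 66\right) = \left(\frac{1728}{295} - 57\right) \left(-22 + 66\right) = \left(- \frac{15087}{295}\right) 44 = - \frac{663828}{295}$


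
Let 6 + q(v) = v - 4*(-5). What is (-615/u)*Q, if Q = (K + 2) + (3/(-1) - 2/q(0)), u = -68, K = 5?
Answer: 16605/476 ≈ 34.884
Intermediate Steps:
q(v) = 14 + v (q(v) = -6 + (v - 4*(-5)) = -6 + (v + 20) = -6 + (20 + v) = 14 + v)
Q = 27/7 (Q = (5 + 2) + (3/(-1) - 2/(14 + 0)) = 7 + (3*(-1) - 2/14) = 7 + (-3 - 2*1/14) = 7 + (-3 - 1/7) = 7 - 22/7 = 27/7 ≈ 3.8571)
(-615/u)*Q = -615/(-68)*(27/7) = -615*(-1/68)*(27/7) = (615/68)*(27/7) = 16605/476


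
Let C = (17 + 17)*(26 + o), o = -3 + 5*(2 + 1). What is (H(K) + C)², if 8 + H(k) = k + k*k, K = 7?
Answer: 1795600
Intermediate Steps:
o = 12 (o = -3 + 5*3 = -3 + 15 = 12)
C = 1292 (C = (17 + 17)*(26 + 12) = 34*38 = 1292)
H(k) = -8 + k + k² (H(k) = -8 + (k + k*k) = -8 + (k + k²) = -8 + k + k²)
(H(K) + C)² = ((-8 + 7 + 7²) + 1292)² = ((-8 + 7 + 49) + 1292)² = (48 + 1292)² = 1340² = 1795600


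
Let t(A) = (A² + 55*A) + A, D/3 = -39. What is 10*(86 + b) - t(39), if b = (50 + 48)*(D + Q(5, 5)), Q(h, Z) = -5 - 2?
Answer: -124365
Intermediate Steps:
Q(h, Z) = -7
D = -117 (D = 3*(-39) = -117)
b = -12152 (b = (50 + 48)*(-117 - 7) = 98*(-124) = -12152)
t(A) = A² + 56*A
10*(86 + b) - t(39) = 10*(86 - 12152) - 39*(56 + 39) = 10*(-12066) - 39*95 = -120660 - 1*3705 = -120660 - 3705 = -124365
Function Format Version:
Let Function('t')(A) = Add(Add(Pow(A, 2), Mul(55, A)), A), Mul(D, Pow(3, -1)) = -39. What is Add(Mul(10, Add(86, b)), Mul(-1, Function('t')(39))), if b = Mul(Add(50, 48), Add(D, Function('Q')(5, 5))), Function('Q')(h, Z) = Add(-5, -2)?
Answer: -124365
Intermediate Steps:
Function('Q')(h, Z) = -7
D = -117 (D = Mul(3, -39) = -117)
b = -12152 (b = Mul(Add(50, 48), Add(-117, -7)) = Mul(98, -124) = -12152)
Function('t')(A) = Add(Pow(A, 2), Mul(56, A))
Add(Mul(10, Add(86, b)), Mul(-1, Function('t')(39))) = Add(Mul(10, Add(86, -12152)), Mul(-1, Mul(39, Add(56, 39)))) = Add(Mul(10, -12066), Mul(-1, Mul(39, 95))) = Add(-120660, Mul(-1, 3705)) = Add(-120660, -3705) = -124365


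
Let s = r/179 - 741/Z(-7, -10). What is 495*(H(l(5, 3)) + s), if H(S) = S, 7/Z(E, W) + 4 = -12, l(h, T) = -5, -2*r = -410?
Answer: 1048110030/1253 ≈ 8.3648e+5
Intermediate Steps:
r = 205 (r = -1/2*(-410) = 205)
Z(E, W) = -7/16 (Z(E, W) = 7/(-4 - 12) = 7/(-16) = 7*(-1/16) = -7/16)
s = 2123659/1253 (s = 205/179 - 741/(-7/16) = 205*(1/179) - 741*(-16/7) = 205/179 + 11856/7 = 2123659/1253 ≈ 1694.9)
495*(H(l(5, 3)) + s) = 495*(-5 + 2123659/1253) = 495*(2117394/1253) = 1048110030/1253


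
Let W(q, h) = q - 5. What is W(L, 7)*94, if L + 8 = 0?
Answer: -1222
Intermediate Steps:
L = -8 (L = -8 + 0 = -8)
W(q, h) = -5 + q
W(L, 7)*94 = (-5 - 8)*94 = -13*94 = -1222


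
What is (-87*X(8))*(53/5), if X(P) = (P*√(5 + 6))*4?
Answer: -147552*√11/5 ≈ -97875.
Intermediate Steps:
X(P) = 4*P*√11 (X(P) = (P*√11)*4 = 4*P*√11)
(-87*X(8))*(53/5) = (-348*8*√11)*(53/5) = (-2784*√11)*(53*(⅕)) = -2784*√11*(53/5) = -147552*√11/5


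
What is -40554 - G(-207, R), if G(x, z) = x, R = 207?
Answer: -40347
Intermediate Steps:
-40554 - G(-207, R) = -40554 - 1*(-207) = -40554 + 207 = -40347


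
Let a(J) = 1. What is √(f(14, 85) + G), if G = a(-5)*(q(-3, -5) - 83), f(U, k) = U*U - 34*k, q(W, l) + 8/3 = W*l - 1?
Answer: I*√24891/3 ≈ 52.59*I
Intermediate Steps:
q(W, l) = -11/3 + W*l (q(W, l) = -8/3 + (W*l - 1) = -8/3 + (-1 + W*l) = -11/3 + W*l)
f(U, k) = U² - 34*k
G = -215/3 (G = 1*((-11/3 - 3*(-5)) - 83) = 1*((-11/3 + 15) - 83) = 1*(34/3 - 83) = 1*(-215/3) = -215/3 ≈ -71.667)
√(f(14, 85) + G) = √((14² - 34*85) - 215/3) = √((196 - 2890) - 215/3) = √(-2694 - 215/3) = √(-8297/3) = I*√24891/3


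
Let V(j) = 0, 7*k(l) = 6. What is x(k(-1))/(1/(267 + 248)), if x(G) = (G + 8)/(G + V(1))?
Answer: 15965/3 ≈ 5321.7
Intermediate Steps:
k(l) = 6/7 (k(l) = (1/7)*6 = 6/7)
x(G) = (8 + G)/G (x(G) = (G + 8)/(G + 0) = (8 + G)/G)
x(k(-1))/(1/(267 + 248)) = ((8 + 6/7)/(6/7))/(1/(267 + 248)) = ((7/6)*(62/7))/(1/515) = 31/(3*(1/515)) = (31/3)*515 = 15965/3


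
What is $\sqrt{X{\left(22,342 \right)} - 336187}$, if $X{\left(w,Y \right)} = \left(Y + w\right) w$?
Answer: $i \sqrt{328179} \approx 572.87 i$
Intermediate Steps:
$X{\left(w,Y \right)} = w \left(Y + w\right)$
$\sqrt{X{\left(22,342 \right)} - 336187} = \sqrt{22 \left(342 + 22\right) - 336187} = \sqrt{22 \cdot 364 - 336187} = \sqrt{8008 - 336187} = \sqrt{-328179} = i \sqrt{328179}$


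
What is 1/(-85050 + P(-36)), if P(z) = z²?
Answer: -1/83754 ≈ -1.1940e-5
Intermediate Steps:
1/(-85050 + P(-36)) = 1/(-85050 + (-36)²) = 1/(-85050 + 1296) = 1/(-83754) = -1/83754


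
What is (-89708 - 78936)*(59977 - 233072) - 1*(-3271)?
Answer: 29191436451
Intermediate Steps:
(-89708 - 78936)*(59977 - 233072) - 1*(-3271) = -168644*(-173095) + 3271 = 29191433180 + 3271 = 29191436451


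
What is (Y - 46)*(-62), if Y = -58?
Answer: 6448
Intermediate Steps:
(Y - 46)*(-62) = (-58 - 46)*(-62) = -104*(-62) = 6448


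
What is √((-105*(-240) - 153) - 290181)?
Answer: I*√265134 ≈ 514.91*I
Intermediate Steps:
√((-105*(-240) - 153) - 290181) = √((25200 - 153) - 290181) = √(25047 - 290181) = √(-265134) = I*√265134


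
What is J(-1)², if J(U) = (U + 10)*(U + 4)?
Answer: 729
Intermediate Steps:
J(U) = (4 + U)*(10 + U) (J(U) = (10 + U)*(4 + U) = (4 + U)*(10 + U))
J(-1)² = (40 + (-1)² + 14*(-1))² = (40 + 1 - 14)² = 27² = 729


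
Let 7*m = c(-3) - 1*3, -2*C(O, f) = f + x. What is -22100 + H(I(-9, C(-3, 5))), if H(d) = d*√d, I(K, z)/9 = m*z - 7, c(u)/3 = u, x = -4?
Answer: -22100 - 1161*I*√301/49 ≈ -22100.0 - 411.07*I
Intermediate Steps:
C(O, f) = 2 - f/2 (C(O, f) = -(f - 4)/2 = -(-4 + f)/2 = 2 - f/2)
c(u) = 3*u
m = -12/7 (m = (3*(-3) - 1*3)/7 = (-9 - 3)/7 = (⅐)*(-12) = -12/7 ≈ -1.7143)
I(K, z) = -63 - 108*z/7 (I(K, z) = 9*(-12*z/7 - 7) = 9*(-7 - 12*z/7) = -63 - 108*z/7)
H(d) = d^(3/2)
-22100 + H(I(-9, C(-3, 5))) = -22100 + (-63 - 108*(2 - ½*5)/7)^(3/2) = -22100 + (-63 - 108*(2 - 5/2)/7)^(3/2) = -22100 + (-63 - 108/7*(-½))^(3/2) = -22100 + (-63 + 54/7)^(3/2) = -22100 + (-387/7)^(3/2) = -22100 - 1161*I*√301/49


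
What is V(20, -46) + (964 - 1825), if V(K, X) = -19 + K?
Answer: -860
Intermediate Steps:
V(20, -46) + (964 - 1825) = (-19 + 20) + (964 - 1825) = 1 - 861 = -860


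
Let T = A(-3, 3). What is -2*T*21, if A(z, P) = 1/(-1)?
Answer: 42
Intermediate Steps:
A(z, P) = -1
T = -1
-2*T*21 = -2*(-1)*21 = 2*21 = 42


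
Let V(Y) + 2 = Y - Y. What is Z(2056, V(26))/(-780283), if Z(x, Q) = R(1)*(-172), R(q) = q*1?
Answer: 172/780283 ≈ 0.00022043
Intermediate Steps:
V(Y) = -2 (V(Y) = -2 + (Y - Y) = -2 + 0 = -2)
R(q) = q
Z(x, Q) = -172 (Z(x, Q) = 1*(-172) = -172)
Z(2056, V(26))/(-780283) = -172/(-780283) = -172*(-1/780283) = 172/780283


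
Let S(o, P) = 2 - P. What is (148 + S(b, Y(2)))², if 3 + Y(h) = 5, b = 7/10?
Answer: 21904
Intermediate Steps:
b = 7/10 (b = 7*(⅒) = 7/10 ≈ 0.70000)
Y(h) = 2 (Y(h) = -3 + 5 = 2)
(148 + S(b, Y(2)))² = (148 + (2 - 1*2))² = (148 + (2 - 2))² = (148 + 0)² = 148² = 21904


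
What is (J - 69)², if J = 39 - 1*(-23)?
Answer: 49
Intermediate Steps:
J = 62 (J = 39 + 23 = 62)
(J - 69)² = (62 - 69)² = (-7)² = 49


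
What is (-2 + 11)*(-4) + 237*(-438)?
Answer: -103842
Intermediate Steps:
(-2 + 11)*(-4) + 237*(-438) = 9*(-4) - 103806 = -36 - 103806 = -103842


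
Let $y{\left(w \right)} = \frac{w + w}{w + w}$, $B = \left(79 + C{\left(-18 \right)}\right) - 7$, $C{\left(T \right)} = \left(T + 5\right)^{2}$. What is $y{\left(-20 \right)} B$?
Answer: $241$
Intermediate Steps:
$C{\left(T \right)} = \left(5 + T\right)^{2}$
$B = 241$ ($B = \left(79 + \left(5 - 18\right)^{2}\right) - 7 = \left(79 + \left(-13\right)^{2}\right) - 7 = \left(79 + 169\right) - 7 = 248 - 7 = 241$)
$y{\left(w \right)} = 1$ ($y{\left(w \right)} = \frac{2 w}{2 w} = 2 w \frac{1}{2 w} = 1$)
$y{\left(-20 \right)} B = 1 \cdot 241 = 241$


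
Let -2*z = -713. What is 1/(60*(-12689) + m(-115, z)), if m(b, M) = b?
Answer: -1/761455 ≈ -1.3133e-6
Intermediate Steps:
z = 713/2 (z = -½*(-713) = 713/2 ≈ 356.50)
1/(60*(-12689) + m(-115, z)) = 1/(60*(-12689) - 115) = 1/(-761340 - 115) = 1/(-761455) = -1/761455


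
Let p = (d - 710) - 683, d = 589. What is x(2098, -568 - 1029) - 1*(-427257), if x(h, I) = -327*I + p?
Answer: 948672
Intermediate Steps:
p = -804 (p = (589 - 710) - 683 = -121 - 683 = -804)
x(h, I) = -804 - 327*I (x(h, I) = -327*I - 804 = -804 - 327*I)
x(2098, -568 - 1029) - 1*(-427257) = (-804 - 327*(-568 - 1029)) - 1*(-427257) = (-804 - 327*(-1597)) + 427257 = (-804 + 522219) + 427257 = 521415 + 427257 = 948672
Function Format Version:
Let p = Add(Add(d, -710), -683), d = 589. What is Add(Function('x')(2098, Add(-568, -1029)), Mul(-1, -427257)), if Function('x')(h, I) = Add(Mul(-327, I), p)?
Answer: 948672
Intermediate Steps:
p = -804 (p = Add(Add(589, -710), -683) = Add(-121, -683) = -804)
Function('x')(h, I) = Add(-804, Mul(-327, I)) (Function('x')(h, I) = Add(Mul(-327, I), -804) = Add(-804, Mul(-327, I)))
Add(Function('x')(2098, Add(-568, -1029)), Mul(-1, -427257)) = Add(Add(-804, Mul(-327, Add(-568, -1029))), Mul(-1, -427257)) = Add(Add(-804, Mul(-327, -1597)), 427257) = Add(Add(-804, 522219), 427257) = Add(521415, 427257) = 948672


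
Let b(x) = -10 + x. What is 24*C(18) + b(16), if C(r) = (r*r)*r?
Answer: 139974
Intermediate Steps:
C(r) = r³ (C(r) = r²*r = r³)
24*C(18) + b(16) = 24*18³ + (-10 + 16) = 24*5832 + 6 = 139968 + 6 = 139974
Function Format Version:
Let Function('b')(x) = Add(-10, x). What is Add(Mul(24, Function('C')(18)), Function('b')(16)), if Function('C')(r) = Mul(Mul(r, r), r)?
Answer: 139974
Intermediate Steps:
Function('C')(r) = Pow(r, 3) (Function('C')(r) = Mul(Pow(r, 2), r) = Pow(r, 3))
Add(Mul(24, Function('C')(18)), Function('b')(16)) = Add(Mul(24, Pow(18, 3)), Add(-10, 16)) = Add(Mul(24, 5832), 6) = Add(139968, 6) = 139974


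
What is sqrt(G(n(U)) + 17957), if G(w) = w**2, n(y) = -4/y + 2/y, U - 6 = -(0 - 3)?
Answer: sqrt(1454521)/9 ≈ 134.00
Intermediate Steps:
U = 9 (U = 6 - (0 - 3) = 6 - 1*(-3) = 6 + 3 = 9)
n(y) = -2/y
sqrt(G(n(U)) + 17957) = sqrt((-2/9)**2 + 17957) = sqrt(4/81 + 17957) = sqrt(1454521/81) = sqrt(1454521)/9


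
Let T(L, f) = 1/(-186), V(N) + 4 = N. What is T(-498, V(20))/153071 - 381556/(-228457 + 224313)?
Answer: 193988562007/2106869244 ≈ 92.074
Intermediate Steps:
V(N) = -4 + N
T(L, f) = -1/186
T(-498, V(20))/153071 - 381556/(-228457 + 224313) = -1/186/153071 - 381556/(-228457 + 224313) = -1/186*1/153071 - 381556/(-4144) = -1/28471206 - 381556*(-1/4144) = -1/28471206 + 13627/148 = 193988562007/2106869244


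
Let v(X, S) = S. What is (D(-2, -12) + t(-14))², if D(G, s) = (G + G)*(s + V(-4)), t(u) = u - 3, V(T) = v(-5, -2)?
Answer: 1521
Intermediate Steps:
V(T) = -2
t(u) = -3 + u
D(G, s) = 2*G*(-2 + s) (D(G, s) = (G + G)*(s - 2) = (2*G)*(-2 + s) = 2*G*(-2 + s))
(D(-2, -12) + t(-14))² = (2*(-2)*(-2 - 12) + (-3 - 14))² = (2*(-2)*(-14) - 17)² = (56 - 17)² = 39² = 1521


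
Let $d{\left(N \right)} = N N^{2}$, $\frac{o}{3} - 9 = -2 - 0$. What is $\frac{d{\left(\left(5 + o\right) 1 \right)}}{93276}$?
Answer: $\frac{4394}{23319} \approx 0.18843$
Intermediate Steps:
$o = 21$ ($o = 27 + 3 \left(-2 - 0\right) = 27 + 3 \left(-2 + 0\right) = 27 + 3 \left(-2\right) = 27 - 6 = 21$)
$d{\left(N \right)} = N^{3}$
$\frac{d{\left(\left(5 + o\right) 1 \right)}}{93276} = \frac{\left(\left(5 + 21\right) 1\right)^{3}}{93276} = \left(26 \cdot 1\right)^{3} \cdot \frac{1}{93276} = 26^{3} \cdot \frac{1}{93276} = 17576 \cdot \frac{1}{93276} = \frac{4394}{23319}$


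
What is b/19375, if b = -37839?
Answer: -37839/19375 ≈ -1.9530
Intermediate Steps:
b/19375 = -37839/19375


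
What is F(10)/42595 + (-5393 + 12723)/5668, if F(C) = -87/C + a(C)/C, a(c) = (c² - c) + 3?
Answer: 780561877/603571150 ≈ 1.2932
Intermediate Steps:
a(c) = 3 + c² - c
F(C) = -87/C + (3 + C² - C)/C
F(10)/42595 + (-5393 + 12723)/5668 = (-1 + 10 - 84/10)/42595 + (-5393 + 12723)/5668 = (-1 + 10 - 84*⅒)*(1/42595) + 7330*(1/5668) = (-1 + 10 - 42/5)*(1/42595) + 3665/2834 = (⅗)*(1/42595) + 3665/2834 = 3/212975 + 3665/2834 = 780561877/603571150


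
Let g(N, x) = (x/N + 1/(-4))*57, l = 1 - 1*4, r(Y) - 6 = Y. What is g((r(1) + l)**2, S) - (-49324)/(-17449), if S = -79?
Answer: -83340403/279184 ≈ -298.51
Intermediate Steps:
r(Y) = 6 + Y
l = -3 (l = 1 - 4 = -3)
g(N, x) = -57/4 + 57*x/N (g(N, x) = (x/N + 1*(-1/4))*57 = (x/N - 1/4)*57 = (-1/4 + x/N)*57 = -57/4 + 57*x/N)
g((r(1) + l)**2, S) - (-49324)/(-17449) = (-57/4 + 57*(-79)/((6 + 1) - 3)**2) - (-49324)/(-17449) = (-57/4 + 57*(-79)/(7 - 3)**2) - (-49324)*(-1)/17449 = (-57/4 + 57*(-79)/4**2) - 1*49324/17449 = (-57/4 + 57*(-79)/16) - 49324/17449 = (-57/4 + 57*(-79)*(1/16)) - 49324/17449 = (-57/4 - 4503/16) - 49324/17449 = -4731/16 - 49324/17449 = -83340403/279184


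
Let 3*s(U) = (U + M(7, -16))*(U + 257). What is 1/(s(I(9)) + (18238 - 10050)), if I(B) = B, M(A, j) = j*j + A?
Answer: 3/96916 ≈ 3.0955e-5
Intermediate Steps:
M(A, j) = A + j² (M(A, j) = j² + A = A + j²)
s(U) = (257 + U)*(263 + U)/3 (s(U) = ((U + (7 + (-16)²))*(U + 257))/3 = ((U + (7 + 256))*(257 + U))/3 = ((U + 263)*(257 + U))/3 = ((263 + U)*(257 + U))/3 = ((257 + U)*(263 + U))/3 = (257 + U)*(263 + U)/3)
1/(s(I(9)) + (18238 - 10050)) = 1/((67591/3 + (⅓)*9² + (520/3)*9) + (18238 - 10050)) = 1/((67591/3 + (⅓)*81 + 1560) + 8188) = 1/((67591/3 + 27 + 1560) + 8188) = 1/(72352/3 + 8188) = 1/(96916/3) = 3/96916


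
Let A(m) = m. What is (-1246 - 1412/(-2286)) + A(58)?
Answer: -1357178/1143 ≈ -1187.4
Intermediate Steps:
(-1246 - 1412/(-2286)) + A(58) = (-1246 - 1412/(-2286)) + 58 = (-1246 - 1412*(-1/2286)) + 58 = (-1246 + 706/1143) + 58 = -1423472/1143 + 58 = -1357178/1143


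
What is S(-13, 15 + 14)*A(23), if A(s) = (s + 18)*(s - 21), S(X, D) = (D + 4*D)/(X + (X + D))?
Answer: 11890/3 ≈ 3963.3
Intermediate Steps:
S(X, D) = 5*D/(D + 2*X) (S(X, D) = (5*D)/(X + (D + X)) = (5*D)/(D + 2*X) = 5*D/(D + 2*X))
A(s) = (-21 + s)*(18 + s) (A(s) = (18 + s)*(-21 + s) = (-21 + s)*(18 + s))
S(-13, 15 + 14)*A(23) = (5*(15 + 14)/((15 + 14) + 2*(-13)))*(-378 + 23² - 3*23) = (5*29/(29 - 26))*(-378 + 529 - 69) = (5*29/3)*82 = (5*29*(⅓))*82 = (145/3)*82 = 11890/3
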